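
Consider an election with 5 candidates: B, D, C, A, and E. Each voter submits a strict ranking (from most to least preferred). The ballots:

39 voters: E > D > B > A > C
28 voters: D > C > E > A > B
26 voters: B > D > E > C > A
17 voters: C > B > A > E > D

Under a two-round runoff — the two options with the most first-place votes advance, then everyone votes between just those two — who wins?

Round 1 first-place votes: B 26, D 28, C 17, A 0, E 39.
E and D advance.
Runoff: E is preferred to D by 56 voters; D by 54.
E wins the runoff.

E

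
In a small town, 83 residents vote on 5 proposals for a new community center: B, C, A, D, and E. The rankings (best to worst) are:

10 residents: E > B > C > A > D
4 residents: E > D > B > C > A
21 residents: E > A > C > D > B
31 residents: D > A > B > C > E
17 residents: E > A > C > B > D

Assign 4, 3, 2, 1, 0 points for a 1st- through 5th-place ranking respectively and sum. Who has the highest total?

B: 10·3 + 4·2 + 21·0 + 31·2 + 17·1 = 117
C: 10·2 + 4·1 + 21·2 + 31·1 + 17·2 = 131
A: 10·1 + 4·0 + 21·3 + 31·3 + 17·3 = 217
D: 10·0 + 4·3 + 21·1 + 31·4 + 17·0 = 157
E: 10·4 + 4·4 + 21·4 + 31·0 + 17·4 = 208
A has the highest Borda score (217).

A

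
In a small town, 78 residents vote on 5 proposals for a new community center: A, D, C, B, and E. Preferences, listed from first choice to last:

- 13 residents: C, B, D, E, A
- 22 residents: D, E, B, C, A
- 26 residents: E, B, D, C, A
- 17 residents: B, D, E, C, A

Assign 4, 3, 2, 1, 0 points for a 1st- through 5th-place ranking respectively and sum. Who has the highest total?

B

A: 13·0 + 22·0 + 26·0 + 17·0 = 0
D: 13·2 + 22·4 + 26·2 + 17·3 = 217
C: 13·4 + 22·1 + 26·1 + 17·1 = 117
B: 13·3 + 22·2 + 26·3 + 17·4 = 229
E: 13·1 + 22·3 + 26·4 + 17·2 = 217
B has the highest Borda score (229).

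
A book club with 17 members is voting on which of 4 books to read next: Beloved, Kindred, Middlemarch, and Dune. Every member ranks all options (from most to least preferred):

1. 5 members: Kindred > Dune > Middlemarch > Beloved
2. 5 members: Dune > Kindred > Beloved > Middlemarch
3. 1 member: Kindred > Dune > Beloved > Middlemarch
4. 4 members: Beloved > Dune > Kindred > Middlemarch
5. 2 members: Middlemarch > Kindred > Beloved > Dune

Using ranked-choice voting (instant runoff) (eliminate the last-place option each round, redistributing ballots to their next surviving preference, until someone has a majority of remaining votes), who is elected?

Round 1: Beloved 4, Kindred 6, Middlemarch 2, Dune 5. Eliminate Middlemarch.
Round 2: Beloved 4, Kindred 8, Dune 5. Eliminate Beloved.
Round 3: Kindred 8, Dune 9. Dune has a majority.

Dune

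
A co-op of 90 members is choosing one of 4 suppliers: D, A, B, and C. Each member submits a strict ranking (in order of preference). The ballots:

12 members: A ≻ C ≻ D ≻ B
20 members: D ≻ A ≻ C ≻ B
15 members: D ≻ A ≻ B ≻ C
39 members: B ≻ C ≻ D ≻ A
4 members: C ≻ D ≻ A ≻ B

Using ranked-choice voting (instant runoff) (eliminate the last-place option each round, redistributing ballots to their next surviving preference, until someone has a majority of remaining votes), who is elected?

Round 1: D 35, A 12, B 39, C 4. Eliminate C.
Round 2: D 39, A 12, B 39. Eliminate A.
Round 3: D 51, B 39. D has a majority.

D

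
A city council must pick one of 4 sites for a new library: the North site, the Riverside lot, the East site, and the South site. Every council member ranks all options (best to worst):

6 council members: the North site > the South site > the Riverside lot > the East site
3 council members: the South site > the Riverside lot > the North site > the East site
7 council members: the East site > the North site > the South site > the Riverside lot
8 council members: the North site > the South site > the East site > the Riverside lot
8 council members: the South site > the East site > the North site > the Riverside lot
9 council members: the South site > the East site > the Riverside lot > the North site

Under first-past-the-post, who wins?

First-place votes: the North site 14, the Riverside lot 0, the East site 7, the South site 20.
the South site has the most first-place votes.

the South site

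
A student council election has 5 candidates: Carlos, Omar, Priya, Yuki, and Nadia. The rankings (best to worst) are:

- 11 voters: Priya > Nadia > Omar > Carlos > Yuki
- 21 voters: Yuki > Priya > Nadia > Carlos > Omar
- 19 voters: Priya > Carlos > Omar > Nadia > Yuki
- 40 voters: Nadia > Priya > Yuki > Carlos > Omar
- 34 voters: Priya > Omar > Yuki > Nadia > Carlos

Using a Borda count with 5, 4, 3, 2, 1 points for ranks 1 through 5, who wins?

Carlos: 11·2 + 21·2 + 19·4 + 40·2 + 34·1 = 254
Omar: 11·3 + 21·1 + 19·3 + 40·1 + 34·4 = 287
Priya: 11·5 + 21·4 + 19·5 + 40·4 + 34·5 = 564
Yuki: 11·1 + 21·5 + 19·1 + 40·3 + 34·3 = 357
Nadia: 11·4 + 21·3 + 19·2 + 40·5 + 34·2 = 413
Priya has the highest Borda score (564).

Priya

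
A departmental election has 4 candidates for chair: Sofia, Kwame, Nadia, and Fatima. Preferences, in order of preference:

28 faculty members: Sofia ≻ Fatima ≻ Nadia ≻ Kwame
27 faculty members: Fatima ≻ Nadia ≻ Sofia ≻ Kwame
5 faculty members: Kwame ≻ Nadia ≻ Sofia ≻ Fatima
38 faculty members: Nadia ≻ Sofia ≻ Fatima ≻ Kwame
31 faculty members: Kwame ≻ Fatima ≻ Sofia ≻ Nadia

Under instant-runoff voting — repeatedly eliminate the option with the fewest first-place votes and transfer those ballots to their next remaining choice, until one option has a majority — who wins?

Round 1: Sofia 28, Kwame 36, Nadia 38, Fatima 27. Eliminate Fatima.
Round 2: Sofia 28, Kwame 36, Nadia 65. Nadia has a majority.

Nadia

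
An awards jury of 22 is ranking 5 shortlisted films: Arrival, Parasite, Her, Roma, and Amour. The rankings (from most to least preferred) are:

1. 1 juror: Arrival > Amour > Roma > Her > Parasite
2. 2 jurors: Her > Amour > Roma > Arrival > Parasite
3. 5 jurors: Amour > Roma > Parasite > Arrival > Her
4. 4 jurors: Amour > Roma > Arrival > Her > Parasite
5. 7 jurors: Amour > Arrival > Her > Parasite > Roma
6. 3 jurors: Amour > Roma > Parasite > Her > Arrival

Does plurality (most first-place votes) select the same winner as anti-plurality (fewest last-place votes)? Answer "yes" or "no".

Plurality — first-place votes: Arrival 1, Parasite 0, Her 2, Roma 0, Amour 19. Winner: Amour.
Anti-plurality — last-place votes: Arrival 3, Parasite 7, Her 5, Roma 7, Amour 0. Winner: Amour.
The two methods agree.

yes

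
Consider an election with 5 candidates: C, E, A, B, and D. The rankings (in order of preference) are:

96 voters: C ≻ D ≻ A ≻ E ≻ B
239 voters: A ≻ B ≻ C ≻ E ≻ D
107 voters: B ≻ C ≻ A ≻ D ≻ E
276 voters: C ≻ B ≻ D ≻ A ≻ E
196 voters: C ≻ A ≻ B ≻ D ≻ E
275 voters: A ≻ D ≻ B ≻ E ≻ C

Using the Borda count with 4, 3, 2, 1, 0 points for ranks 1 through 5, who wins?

A

C: 96·4 + 239·2 + 107·3 + 276·4 + 196·4 + 275·0 = 3071
E: 96·1 + 239·1 + 107·0 + 276·0 + 196·0 + 275·1 = 610
A: 96·2 + 239·4 + 107·2 + 276·1 + 196·3 + 275·4 = 3326
B: 96·0 + 239·3 + 107·4 + 276·3 + 196·2 + 275·2 = 2915
D: 96·3 + 239·0 + 107·1 + 276·2 + 196·1 + 275·3 = 1968
A has the highest Borda score (3326).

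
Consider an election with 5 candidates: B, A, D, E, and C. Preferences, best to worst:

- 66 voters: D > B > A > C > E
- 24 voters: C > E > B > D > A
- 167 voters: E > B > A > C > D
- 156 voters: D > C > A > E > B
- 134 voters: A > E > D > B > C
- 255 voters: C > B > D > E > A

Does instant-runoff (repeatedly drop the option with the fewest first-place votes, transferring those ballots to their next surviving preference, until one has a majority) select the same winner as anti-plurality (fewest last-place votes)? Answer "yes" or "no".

Instant-runoff — R1 B 0, A 134, D 222, E 167, C 279 (B out); R2 A 134, D 222, E 167, C 279 (A out); R3 D 222, E 301, C 279 (D out); R4 E 301, C 501 (C winner). Winner: C.
Anti-plurality — last-place votes: B 156, A 279, D 167, E 66, C 134. Winner: E.
The two methods disagree.

no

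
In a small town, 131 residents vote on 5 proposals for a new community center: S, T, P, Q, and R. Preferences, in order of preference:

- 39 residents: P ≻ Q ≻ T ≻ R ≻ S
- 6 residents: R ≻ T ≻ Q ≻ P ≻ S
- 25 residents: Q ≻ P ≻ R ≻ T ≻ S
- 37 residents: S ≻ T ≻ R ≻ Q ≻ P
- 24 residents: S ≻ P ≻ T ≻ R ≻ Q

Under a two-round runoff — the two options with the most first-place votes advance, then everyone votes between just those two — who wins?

Round 1 first-place votes: S 61, T 0, P 39, Q 25, R 6.
S and P advance.
Runoff: S is preferred to P by 61 voters; P by 70.
P wins the runoff.

P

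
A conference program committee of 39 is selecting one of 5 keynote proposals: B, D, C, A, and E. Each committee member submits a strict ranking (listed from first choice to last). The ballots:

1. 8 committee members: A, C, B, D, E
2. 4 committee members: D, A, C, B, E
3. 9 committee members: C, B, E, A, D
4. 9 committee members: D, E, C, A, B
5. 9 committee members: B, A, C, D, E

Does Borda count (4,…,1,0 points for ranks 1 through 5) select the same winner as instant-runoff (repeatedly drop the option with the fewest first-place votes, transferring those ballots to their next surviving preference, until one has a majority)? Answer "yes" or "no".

yes

Borda — scores: B 83, D 69, C 104, A 89, E 45. Winner: C.
Instant-runoff — R1 B 9, D 13, C 9, A 8, E 0 (E out); R2 B 9, D 13, C 9, A 8 (A out); R3 B 9, D 13, C 17 (B out); R4 D 13, C 26 (C winner). Winner: C.
The two methods agree.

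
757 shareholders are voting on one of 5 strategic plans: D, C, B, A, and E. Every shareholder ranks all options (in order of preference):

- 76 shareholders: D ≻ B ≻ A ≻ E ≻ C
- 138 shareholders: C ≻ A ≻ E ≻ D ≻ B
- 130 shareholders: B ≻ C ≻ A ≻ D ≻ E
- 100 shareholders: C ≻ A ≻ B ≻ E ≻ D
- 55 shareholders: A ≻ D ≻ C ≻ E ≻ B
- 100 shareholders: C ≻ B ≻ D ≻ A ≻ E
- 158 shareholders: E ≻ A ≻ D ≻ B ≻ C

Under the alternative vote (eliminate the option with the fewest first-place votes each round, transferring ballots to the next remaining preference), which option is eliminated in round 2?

B

Round 1: D 76, C 338, B 130, A 55, E 158. Eliminate A.
Round 2: D 131, C 338, B 130, E 158. Eliminate B.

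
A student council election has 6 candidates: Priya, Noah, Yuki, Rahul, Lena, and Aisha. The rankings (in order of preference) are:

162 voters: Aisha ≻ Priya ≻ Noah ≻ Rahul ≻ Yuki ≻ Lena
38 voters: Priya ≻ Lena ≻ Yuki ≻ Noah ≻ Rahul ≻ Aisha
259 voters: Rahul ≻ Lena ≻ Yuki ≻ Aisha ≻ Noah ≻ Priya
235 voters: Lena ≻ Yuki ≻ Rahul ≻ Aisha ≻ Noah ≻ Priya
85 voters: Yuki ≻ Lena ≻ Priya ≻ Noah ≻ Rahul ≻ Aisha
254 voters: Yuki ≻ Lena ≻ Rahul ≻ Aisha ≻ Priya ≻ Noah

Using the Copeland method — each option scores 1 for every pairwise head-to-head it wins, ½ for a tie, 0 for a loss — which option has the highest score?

Priya: beats Noah; loses to Yuki, Rahul, Lena, and Aisha → score 1.
Noah: loses to Priya, Yuki, Rahul, Lena, and Aisha → score 0.
Yuki: beats Priya, Noah, Rahul, and Aisha; loses to Lena → score 4.
Rahul: beats Priya, Noah, and Aisha; loses to Yuki and Lena → score 3.
Lena: beats Priya, Noah, Yuki, Rahul, and Aisha → score 5.
Aisha: beats Priya and Noah; loses to Yuki, Rahul, and Lena → score 2.
Lena has the best pairwise record.

Lena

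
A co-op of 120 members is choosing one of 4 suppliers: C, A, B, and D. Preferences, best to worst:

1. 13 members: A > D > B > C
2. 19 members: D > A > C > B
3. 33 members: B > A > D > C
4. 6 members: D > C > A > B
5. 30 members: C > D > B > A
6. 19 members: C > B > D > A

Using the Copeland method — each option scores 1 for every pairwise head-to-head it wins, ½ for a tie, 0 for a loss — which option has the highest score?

D

C: beats B; loses to A and D → score 1.
A: beats C; loses to B and D → score 1.
B: beats A; loses to C and D → score 1.
D: beats C, A, and B → score 3.
D has the best pairwise record.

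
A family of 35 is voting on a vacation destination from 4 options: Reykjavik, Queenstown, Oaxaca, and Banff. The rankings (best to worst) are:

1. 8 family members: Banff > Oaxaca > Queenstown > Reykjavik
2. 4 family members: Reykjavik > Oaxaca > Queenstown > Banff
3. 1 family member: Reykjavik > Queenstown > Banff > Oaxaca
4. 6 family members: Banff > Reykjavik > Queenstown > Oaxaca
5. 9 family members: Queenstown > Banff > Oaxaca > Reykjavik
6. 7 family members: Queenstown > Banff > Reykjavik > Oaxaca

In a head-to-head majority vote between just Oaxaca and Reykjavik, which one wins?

Reykjavik

Voters preferring Oaxaca to Reykjavik: 17; preferring Reykjavik to Oaxaca: 18.
Reykjavik wins the head-to-head.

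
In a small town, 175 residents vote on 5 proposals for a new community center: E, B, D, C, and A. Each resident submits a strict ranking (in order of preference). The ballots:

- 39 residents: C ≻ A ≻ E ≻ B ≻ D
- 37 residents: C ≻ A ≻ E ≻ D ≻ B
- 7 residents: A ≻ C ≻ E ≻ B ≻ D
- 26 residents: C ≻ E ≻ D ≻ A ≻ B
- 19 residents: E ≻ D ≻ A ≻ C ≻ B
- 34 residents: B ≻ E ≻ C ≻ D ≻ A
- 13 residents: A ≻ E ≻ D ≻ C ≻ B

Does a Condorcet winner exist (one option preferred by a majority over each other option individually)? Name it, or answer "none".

C

C vs E: 109–66 for C.
C vs B: 141–34 for C.
C vs D: 143–32 for C.
C vs A: 136–39 for C.
C beats every other option head-to-head.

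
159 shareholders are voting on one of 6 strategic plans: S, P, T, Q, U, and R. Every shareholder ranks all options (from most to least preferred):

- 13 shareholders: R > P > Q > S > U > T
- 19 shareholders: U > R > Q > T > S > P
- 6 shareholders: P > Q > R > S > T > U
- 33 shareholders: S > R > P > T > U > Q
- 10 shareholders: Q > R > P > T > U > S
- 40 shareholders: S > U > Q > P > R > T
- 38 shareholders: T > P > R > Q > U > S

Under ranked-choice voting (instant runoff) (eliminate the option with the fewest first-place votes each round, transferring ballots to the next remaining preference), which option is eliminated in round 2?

R

Round 1: S 73, P 6, T 38, Q 10, U 19, R 13. Eliminate P.
Round 2: S 73, T 38, Q 16, U 19, R 13. Eliminate R.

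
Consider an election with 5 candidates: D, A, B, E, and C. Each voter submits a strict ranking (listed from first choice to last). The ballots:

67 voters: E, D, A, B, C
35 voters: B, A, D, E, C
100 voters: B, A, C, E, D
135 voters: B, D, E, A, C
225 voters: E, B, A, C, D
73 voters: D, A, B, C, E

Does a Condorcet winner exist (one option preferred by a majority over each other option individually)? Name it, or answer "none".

B vs D: 495–140 for B.
B vs A: 495–140 for B.
B vs E: 343–292 for B.
B vs C: 635–0 for B.
B beats every other option head-to-head.

B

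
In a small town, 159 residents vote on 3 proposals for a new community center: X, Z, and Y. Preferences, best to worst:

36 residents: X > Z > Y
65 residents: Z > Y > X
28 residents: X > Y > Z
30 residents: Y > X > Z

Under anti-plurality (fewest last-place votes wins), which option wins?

Y

Last-place votes: X 65, Z 58, Y 36.
Y is ranked last by the fewest voters, so Y wins.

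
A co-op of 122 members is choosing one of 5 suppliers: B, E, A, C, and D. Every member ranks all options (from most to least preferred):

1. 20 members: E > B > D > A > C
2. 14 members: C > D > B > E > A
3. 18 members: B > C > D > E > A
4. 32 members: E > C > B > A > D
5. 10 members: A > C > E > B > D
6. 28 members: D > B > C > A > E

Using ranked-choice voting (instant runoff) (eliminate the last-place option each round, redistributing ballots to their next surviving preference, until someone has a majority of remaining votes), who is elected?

Round 1: B 18, E 52, A 10, C 14, D 28. Eliminate A.
Round 2: B 18, E 52, C 24, D 28. Eliminate B.
Round 3: E 52, C 42, D 28. Eliminate D.
Round 4: E 52, C 70. C has a majority.

C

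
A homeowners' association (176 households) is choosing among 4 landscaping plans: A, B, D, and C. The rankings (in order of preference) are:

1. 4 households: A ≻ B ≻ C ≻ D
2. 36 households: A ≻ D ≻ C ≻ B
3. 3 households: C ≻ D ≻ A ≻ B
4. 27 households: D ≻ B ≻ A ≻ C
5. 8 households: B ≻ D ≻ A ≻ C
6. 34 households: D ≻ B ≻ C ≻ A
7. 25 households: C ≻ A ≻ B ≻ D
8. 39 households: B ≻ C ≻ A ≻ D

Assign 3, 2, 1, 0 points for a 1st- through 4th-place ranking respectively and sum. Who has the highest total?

A: 4·3 + 36·3 + 3·1 + 27·1 + 8·1 + 34·0 + 25·2 + 39·1 = 247
B: 4·2 + 36·0 + 3·0 + 27·2 + 8·3 + 34·2 + 25·1 + 39·3 = 296
D: 4·0 + 36·2 + 3·2 + 27·3 + 8·2 + 34·3 + 25·0 + 39·0 = 277
C: 4·1 + 36·1 + 3·3 + 27·0 + 8·0 + 34·1 + 25·3 + 39·2 = 236
B has the highest Borda score (296).

B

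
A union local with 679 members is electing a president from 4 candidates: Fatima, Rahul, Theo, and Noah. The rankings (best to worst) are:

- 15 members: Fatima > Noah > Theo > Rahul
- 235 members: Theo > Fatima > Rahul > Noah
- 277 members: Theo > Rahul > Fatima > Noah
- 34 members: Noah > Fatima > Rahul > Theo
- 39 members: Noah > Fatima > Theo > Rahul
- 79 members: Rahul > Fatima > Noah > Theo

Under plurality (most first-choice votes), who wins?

First-place votes: Fatima 15, Rahul 79, Theo 512, Noah 73.
Theo has the most first-place votes.

Theo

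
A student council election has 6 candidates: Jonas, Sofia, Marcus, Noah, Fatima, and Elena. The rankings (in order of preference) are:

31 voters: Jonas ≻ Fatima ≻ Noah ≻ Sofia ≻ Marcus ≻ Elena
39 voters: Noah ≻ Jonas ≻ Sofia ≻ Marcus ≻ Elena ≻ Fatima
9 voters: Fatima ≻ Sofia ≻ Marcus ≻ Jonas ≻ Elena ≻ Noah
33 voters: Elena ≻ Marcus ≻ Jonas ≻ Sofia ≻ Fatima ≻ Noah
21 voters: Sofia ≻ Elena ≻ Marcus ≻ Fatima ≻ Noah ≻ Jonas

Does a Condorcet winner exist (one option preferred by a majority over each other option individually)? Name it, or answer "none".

Jonas vs Sofia: 103–30 for Jonas.
Jonas vs Marcus: 70–63 for Jonas.
Jonas vs Noah: 73–60 for Jonas.
Jonas vs Fatima: 103–30 for Jonas.
Jonas vs Elena: 79–54 for Jonas.
Jonas beats every other option head-to-head.

Jonas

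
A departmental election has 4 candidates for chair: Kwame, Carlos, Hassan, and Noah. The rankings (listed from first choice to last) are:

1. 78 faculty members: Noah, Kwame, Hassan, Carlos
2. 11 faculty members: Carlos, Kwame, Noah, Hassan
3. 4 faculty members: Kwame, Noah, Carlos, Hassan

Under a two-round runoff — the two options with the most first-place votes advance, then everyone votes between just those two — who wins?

Round 1 first-place votes: Kwame 4, Carlos 11, Hassan 0, Noah 78.
Noah and Carlos advance.
Runoff: Noah is preferred to Carlos by 82 voters; Carlos by 11.
Noah wins the runoff.

Noah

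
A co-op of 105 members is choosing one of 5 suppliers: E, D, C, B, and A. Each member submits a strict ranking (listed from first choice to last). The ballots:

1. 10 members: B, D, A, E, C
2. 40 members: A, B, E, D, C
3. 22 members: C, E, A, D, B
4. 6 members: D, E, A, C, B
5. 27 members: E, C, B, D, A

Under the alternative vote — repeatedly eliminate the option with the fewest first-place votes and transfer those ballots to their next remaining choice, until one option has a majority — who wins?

E

Round 1: E 27, D 6, C 22, B 10, A 40. Eliminate D.
Round 2: E 33, C 22, B 10, A 40. Eliminate B.
Round 3: E 33, C 22, A 50. Eliminate C.
Round 4: E 55, A 50. E has a majority.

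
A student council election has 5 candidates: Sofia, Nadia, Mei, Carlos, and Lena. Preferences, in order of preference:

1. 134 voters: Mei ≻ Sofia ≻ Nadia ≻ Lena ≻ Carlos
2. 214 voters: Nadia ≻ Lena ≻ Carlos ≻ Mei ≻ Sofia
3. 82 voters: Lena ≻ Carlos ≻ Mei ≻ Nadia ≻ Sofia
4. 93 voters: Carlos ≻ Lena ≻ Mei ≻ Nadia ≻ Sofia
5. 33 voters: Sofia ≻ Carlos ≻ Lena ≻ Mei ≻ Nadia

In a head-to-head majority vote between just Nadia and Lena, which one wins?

Nadia

Voters preferring Nadia to Lena: 348; preferring Lena to Nadia: 208.
Nadia wins the head-to-head.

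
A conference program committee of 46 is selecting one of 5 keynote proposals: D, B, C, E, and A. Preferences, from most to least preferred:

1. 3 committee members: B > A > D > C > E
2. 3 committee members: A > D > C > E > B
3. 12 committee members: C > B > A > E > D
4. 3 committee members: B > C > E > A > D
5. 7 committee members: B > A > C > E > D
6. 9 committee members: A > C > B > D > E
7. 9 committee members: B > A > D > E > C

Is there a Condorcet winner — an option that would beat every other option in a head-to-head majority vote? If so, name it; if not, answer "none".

Checking pairwise contests:
B beats D 43–3.
C beats B 24–22.
A beats C 31–15.
D beats E 24–22.
B beats A 34–12.
Every option loses at least one head-to-head, so there is no Condorcet winner.

none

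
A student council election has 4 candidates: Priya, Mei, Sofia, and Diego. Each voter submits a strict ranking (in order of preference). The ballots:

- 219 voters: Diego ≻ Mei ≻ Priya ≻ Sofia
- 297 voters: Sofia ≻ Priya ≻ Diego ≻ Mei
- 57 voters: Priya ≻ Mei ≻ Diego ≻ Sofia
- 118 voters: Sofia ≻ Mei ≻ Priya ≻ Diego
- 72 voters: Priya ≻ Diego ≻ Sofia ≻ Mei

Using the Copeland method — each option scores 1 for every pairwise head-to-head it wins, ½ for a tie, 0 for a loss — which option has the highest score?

Priya: beats Mei and Diego; loses to Sofia → score 2.
Mei: loses to Priya, Sofia, and Diego → score 0.
Sofia: beats Priya, Mei, and Diego → score 3.
Diego: beats Mei; loses to Priya and Sofia → score 1.
Sofia has the best pairwise record.

Sofia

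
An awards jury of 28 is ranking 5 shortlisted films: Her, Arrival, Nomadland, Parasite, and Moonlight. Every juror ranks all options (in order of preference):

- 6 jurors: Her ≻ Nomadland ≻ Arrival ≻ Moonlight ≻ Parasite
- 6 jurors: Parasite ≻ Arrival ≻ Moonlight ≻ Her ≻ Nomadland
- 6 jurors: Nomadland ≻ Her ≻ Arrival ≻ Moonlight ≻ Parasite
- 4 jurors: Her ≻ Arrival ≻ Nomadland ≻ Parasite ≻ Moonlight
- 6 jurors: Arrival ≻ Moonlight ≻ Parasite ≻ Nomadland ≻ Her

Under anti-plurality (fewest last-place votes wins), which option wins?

Arrival

Last-place votes: Her 6, Arrival 0, Nomadland 6, Parasite 12, Moonlight 4.
Arrival is ranked last by the fewest voters, so Arrival wins.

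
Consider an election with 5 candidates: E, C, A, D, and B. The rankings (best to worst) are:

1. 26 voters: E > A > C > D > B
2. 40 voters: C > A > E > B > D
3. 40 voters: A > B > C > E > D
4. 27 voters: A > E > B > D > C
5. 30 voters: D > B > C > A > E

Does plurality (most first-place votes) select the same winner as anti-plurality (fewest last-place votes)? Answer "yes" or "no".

yes

Plurality — first-place votes: E 26, C 40, A 67, D 30, B 0. Winner: A.
Anti-plurality — last-place votes: E 30, C 27, A 0, D 80, B 26. Winner: A.
The two methods agree.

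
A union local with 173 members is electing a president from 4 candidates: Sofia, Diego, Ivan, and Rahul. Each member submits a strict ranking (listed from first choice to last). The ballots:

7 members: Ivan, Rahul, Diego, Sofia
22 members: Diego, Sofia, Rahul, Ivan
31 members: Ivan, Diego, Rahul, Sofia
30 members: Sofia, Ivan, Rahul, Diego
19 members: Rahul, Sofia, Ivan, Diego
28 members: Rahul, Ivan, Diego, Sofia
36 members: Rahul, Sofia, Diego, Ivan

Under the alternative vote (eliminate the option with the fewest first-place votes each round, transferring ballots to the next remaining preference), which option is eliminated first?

Diego

Round 1: Sofia 30, Diego 22, Ivan 38, Rahul 83. Eliminate Diego.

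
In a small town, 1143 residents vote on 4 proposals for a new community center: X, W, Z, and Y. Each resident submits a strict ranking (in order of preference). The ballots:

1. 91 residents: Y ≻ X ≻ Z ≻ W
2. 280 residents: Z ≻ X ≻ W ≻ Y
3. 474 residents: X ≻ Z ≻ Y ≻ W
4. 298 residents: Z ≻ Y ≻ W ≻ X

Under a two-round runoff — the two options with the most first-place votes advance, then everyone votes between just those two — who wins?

Z

Round 1 first-place votes: X 474, W 0, Z 578, Y 91.
Z and X advance.
Runoff: Z is preferred to X by 578 voters; X by 565.
Z wins the runoff.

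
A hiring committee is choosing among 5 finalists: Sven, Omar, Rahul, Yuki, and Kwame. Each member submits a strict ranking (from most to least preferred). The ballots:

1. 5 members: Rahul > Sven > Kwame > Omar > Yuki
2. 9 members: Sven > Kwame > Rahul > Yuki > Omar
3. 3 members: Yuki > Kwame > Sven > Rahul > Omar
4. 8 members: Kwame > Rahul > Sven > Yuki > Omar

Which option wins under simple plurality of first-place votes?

Sven

First-place votes: Sven 9, Omar 0, Rahul 5, Yuki 3, Kwame 8.
Sven has the most first-place votes.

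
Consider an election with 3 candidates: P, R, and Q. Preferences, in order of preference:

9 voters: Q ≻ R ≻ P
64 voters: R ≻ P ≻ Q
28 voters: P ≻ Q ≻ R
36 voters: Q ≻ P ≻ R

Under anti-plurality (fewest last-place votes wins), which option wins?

Last-place votes: P 9, R 64, Q 64.
P is ranked last by the fewest voters, so P wins.

P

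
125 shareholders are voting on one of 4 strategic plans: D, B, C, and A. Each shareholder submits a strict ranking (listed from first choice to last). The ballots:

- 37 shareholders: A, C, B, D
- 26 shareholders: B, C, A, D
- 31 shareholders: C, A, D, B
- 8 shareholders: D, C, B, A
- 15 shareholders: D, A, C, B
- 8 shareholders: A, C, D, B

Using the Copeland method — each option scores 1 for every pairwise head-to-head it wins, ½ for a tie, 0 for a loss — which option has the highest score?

C

D: loses to B, C, and A → score 0.
B: beats D; loses to C and A → score 1.
C: beats D, B, and A → score 3.
A: beats D and B; loses to C → score 2.
C has the best pairwise record.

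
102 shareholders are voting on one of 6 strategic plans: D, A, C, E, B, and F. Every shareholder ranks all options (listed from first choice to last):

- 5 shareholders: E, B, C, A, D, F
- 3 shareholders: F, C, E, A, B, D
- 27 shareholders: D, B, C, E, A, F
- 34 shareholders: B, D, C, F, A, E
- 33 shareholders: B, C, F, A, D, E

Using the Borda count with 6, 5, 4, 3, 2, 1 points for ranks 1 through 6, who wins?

B

D: 5·2 + 3·1 + 27·6 + 34·5 + 33·2 = 411
A: 5·3 + 3·3 + 27·2 + 34·2 + 33·3 = 245
C: 5·4 + 3·5 + 27·4 + 34·4 + 33·5 = 444
E: 5·6 + 3·4 + 27·3 + 34·1 + 33·1 = 190
B: 5·5 + 3·2 + 27·5 + 34·6 + 33·6 = 568
F: 5·1 + 3·6 + 27·1 + 34·3 + 33·4 = 284
B has the highest Borda score (568).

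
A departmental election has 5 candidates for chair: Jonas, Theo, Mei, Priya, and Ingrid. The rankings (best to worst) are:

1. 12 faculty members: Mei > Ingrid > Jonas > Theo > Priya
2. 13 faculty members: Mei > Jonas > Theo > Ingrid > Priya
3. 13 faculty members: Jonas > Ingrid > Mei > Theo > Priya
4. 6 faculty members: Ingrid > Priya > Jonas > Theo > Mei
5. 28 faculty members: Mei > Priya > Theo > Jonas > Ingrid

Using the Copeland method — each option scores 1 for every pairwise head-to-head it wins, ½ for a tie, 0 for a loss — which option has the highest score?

Mei

Jonas: beats Theo, Priya, and Ingrid; loses to Mei → score 3.
Theo: beats Priya and Ingrid; loses to Jonas and Mei → score 2.
Mei: beats Jonas, Theo, Priya, and Ingrid → score 4.
Priya: loses to Jonas, Theo, Mei, and Ingrid → score 0.
Ingrid: beats Priya; loses to Jonas, Theo, and Mei → score 1.
Mei has the best pairwise record.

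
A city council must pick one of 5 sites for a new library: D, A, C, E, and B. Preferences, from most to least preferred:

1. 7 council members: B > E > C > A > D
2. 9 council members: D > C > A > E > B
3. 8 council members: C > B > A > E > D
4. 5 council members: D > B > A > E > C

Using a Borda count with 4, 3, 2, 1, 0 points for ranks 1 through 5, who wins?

D: 7·0 + 9·4 + 8·0 + 5·4 = 56
A: 7·1 + 9·2 + 8·2 + 5·2 = 51
C: 7·2 + 9·3 + 8·4 + 5·0 = 73
E: 7·3 + 9·1 + 8·1 + 5·1 = 43
B: 7·4 + 9·0 + 8·3 + 5·3 = 67
C has the highest Borda score (73).

C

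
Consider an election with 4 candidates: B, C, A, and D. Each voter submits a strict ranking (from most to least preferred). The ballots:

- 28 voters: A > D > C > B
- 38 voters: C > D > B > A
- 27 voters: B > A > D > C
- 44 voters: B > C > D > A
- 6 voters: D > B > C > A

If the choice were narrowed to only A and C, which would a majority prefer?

Voters preferring A to C: 55; preferring C to A: 88.
C wins the head-to-head.

C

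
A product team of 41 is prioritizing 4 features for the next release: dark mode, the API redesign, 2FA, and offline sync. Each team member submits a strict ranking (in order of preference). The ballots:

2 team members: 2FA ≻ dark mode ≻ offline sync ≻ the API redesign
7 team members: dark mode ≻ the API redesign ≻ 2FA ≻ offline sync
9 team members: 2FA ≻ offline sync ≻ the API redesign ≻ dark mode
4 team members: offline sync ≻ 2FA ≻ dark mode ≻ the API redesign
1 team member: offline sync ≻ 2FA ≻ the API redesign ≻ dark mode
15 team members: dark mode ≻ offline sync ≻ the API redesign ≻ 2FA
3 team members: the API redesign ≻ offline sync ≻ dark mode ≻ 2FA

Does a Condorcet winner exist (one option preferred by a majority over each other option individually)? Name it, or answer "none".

dark mode vs the API redesign: 28–13 for dark mode.
dark mode vs 2FA: 25–16 for dark mode.
dark mode vs offline sync: 24–17 for dark mode.
dark mode beats every other option head-to-head.

dark mode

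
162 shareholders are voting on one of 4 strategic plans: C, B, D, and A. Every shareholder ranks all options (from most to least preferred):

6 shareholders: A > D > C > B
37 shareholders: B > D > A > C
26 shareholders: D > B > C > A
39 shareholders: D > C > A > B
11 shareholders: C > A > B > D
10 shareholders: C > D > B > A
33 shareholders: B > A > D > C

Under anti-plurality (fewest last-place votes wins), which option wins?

D

Last-place votes: C 70, B 45, D 11, A 36.
D is ranked last by the fewest voters, so D wins.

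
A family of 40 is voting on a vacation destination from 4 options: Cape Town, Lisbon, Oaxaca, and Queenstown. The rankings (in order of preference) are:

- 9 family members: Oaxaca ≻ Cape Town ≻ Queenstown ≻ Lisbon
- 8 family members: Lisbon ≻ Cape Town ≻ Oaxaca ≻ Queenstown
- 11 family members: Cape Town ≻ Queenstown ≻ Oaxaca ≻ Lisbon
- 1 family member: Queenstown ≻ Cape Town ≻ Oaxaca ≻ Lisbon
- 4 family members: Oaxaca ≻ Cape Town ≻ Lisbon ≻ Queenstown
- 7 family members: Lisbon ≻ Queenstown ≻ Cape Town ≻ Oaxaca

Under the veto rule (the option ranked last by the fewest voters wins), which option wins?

Last-place votes: Cape Town 0, Lisbon 21, Oaxaca 7, Queenstown 12.
Cape Town is ranked last by the fewest voters, so Cape Town wins.

Cape Town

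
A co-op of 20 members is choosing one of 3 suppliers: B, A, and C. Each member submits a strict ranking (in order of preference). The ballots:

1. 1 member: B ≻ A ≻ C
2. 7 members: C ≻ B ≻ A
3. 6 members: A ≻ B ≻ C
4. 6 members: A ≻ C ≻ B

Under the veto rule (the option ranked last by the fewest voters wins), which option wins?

B

Last-place votes: B 6, A 7, C 7.
B is ranked last by the fewest voters, so B wins.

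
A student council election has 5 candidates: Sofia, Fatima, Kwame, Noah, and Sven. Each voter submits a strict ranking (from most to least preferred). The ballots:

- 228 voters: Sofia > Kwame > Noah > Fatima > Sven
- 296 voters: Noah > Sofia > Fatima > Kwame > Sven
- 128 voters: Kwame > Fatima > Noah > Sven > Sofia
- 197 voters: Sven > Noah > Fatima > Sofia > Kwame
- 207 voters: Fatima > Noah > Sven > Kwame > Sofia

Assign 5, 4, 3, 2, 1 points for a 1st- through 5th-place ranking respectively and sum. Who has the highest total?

Noah

Sofia: 228·5 + 296·4 + 128·1 + 197·2 + 207·1 = 3053
Fatima: 228·2 + 296·3 + 128·4 + 197·3 + 207·5 = 3482
Kwame: 228·4 + 296·2 + 128·5 + 197·1 + 207·2 = 2755
Noah: 228·3 + 296·5 + 128·3 + 197·4 + 207·4 = 4164
Sven: 228·1 + 296·1 + 128·2 + 197·5 + 207·3 = 2386
Noah has the highest Borda score (4164).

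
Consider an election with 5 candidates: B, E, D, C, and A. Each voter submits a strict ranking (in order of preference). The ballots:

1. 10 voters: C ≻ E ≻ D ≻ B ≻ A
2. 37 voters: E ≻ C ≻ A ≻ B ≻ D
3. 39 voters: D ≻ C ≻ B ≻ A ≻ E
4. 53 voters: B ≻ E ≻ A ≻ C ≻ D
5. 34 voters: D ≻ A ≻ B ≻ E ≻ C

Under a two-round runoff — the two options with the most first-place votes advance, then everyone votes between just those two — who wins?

Round 1 first-place votes: B 53, E 37, D 73, C 10, A 0.
D and B advance.
Runoff: D is preferred to B by 83 voters; B by 90.
B wins the runoff.

B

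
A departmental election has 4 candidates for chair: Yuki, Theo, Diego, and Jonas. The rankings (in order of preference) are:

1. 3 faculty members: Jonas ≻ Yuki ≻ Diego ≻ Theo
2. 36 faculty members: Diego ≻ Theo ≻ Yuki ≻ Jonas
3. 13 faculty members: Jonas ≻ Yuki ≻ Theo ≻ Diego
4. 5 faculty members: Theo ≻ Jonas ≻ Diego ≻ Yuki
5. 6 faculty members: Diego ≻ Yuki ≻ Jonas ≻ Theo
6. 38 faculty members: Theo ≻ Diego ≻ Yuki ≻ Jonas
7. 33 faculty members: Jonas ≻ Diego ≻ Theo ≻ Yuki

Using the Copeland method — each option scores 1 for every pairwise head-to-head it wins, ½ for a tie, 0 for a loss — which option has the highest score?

Diego

Yuki: beats Jonas; loses to Theo and Diego → score 1.
Theo: beats Yuki and Jonas; loses to Diego → score 2.
Diego: beats Yuki, Theo, and Jonas → score 3.
Jonas: loses to Yuki, Theo, and Diego → score 0.
Diego has the best pairwise record.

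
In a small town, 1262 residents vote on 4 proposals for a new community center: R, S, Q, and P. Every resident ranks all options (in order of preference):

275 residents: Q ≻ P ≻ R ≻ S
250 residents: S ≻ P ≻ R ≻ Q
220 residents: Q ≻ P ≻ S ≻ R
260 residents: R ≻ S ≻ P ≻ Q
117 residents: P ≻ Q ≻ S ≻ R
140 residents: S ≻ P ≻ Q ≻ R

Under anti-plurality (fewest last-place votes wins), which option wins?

Last-place votes: R 477, S 275, Q 510, P 0.
P is ranked last by the fewest voters, so P wins.

P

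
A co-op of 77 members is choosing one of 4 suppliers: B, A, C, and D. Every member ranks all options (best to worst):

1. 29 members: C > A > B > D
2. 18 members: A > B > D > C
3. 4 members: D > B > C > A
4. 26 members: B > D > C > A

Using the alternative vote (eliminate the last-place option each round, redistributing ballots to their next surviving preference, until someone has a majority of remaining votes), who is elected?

B

Round 1: B 26, A 18, C 29, D 4. Eliminate D.
Round 2: B 30, A 18, C 29. Eliminate A.
Round 3: B 48, C 29. B has a majority.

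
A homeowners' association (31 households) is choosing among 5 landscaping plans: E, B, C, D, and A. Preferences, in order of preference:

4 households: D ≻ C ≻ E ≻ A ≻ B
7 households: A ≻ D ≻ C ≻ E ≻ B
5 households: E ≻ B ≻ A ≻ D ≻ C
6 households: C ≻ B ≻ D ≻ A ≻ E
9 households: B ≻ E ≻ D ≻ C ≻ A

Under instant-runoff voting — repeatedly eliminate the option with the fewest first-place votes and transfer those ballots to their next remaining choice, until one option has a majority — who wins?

C

Round 1: E 5, B 9, C 6, D 4, A 7. Eliminate D.
Round 2: E 5, B 9, C 10, A 7. Eliminate E.
Round 3: B 14, C 10, A 7. Eliminate A.
Round 4: B 14, C 17. C has a majority.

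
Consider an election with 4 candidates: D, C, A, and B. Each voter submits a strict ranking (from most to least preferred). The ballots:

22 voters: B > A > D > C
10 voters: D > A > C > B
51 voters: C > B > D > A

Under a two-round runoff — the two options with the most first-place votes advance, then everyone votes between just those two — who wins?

C

Round 1 first-place votes: D 10, C 51, A 0, B 22.
C and B advance.
Runoff: C is preferred to B by 61 voters; B by 22.
C wins the runoff.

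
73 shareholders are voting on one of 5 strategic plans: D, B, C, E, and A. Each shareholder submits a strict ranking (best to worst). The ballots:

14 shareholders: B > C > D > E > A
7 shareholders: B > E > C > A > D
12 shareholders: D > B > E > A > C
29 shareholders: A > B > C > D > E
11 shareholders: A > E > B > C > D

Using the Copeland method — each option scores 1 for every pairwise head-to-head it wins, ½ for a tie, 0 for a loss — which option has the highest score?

D: beats E; loses to B, C, and A → score 1.
B: beats D, C, and E; loses to A → score 3.
C: beats D and E; loses to B and A → score 2.
E: loses to D, B, C, and A → score 0.
A: beats D, B, C, and E → score 4.
A has the best pairwise record.

A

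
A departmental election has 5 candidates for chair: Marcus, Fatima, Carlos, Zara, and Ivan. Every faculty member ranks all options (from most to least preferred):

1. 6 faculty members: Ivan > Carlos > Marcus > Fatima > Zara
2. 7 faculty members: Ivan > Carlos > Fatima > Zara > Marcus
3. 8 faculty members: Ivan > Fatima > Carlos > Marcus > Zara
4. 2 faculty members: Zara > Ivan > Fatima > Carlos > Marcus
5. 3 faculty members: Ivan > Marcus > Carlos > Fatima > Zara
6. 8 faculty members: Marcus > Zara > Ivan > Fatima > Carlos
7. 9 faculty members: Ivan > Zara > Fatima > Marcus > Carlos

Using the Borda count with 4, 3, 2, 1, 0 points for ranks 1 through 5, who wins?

Marcus: 6·2 + 7·0 + 8·1 + 2·0 + 3·3 + 8·4 + 9·1 = 70
Fatima: 6·1 + 7·2 + 8·3 + 2·2 + 3·1 + 8·1 + 9·2 = 77
Carlos: 6·3 + 7·3 + 8·2 + 2·1 + 3·2 + 8·0 + 9·0 = 63
Zara: 6·0 + 7·1 + 8·0 + 2·4 + 3·0 + 8·3 + 9·3 = 66
Ivan: 6·4 + 7·4 + 8·4 + 2·3 + 3·4 + 8·2 + 9·4 = 154
Ivan has the highest Borda score (154).

Ivan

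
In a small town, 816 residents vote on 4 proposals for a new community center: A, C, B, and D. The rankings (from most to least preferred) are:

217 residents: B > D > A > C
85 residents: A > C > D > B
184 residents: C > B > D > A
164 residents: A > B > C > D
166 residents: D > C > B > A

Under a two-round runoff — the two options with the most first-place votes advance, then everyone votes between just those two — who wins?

Round 1 first-place votes: A 249, C 184, B 217, D 166.
A and B advance.
Runoff: A is preferred to B by 249 voters; B by 567.
B wins the runoff.

B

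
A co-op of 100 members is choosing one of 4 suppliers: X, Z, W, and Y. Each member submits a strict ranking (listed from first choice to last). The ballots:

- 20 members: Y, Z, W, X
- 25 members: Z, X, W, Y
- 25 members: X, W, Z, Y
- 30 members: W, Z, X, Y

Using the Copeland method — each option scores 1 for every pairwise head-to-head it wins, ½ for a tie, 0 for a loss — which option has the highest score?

X: beats Y; ties W; loses to Z → score 1.5.
Z: beats X and Y; loses to W → score 2.
W: beats Z and Y; ties X → score 2.5.
Y: loses to X, Z, and W → score 0.
W has the best pairwise record.

W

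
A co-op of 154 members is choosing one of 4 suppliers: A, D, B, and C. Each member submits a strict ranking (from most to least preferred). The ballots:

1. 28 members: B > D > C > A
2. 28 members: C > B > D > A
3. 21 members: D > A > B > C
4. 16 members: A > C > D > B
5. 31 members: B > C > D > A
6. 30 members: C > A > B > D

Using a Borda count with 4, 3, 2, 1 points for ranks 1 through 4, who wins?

C

A: 28·1 + 28·1 + 21·3 + 16·4 + 31·1 + 30·3 = 304
D: 28·3 + 28·2 + 21·4 + 16·2 + 31·2 + 30·1 = 348
B: 28·4 + 28·3 + 21·2 + 16·1 + 31·4 + 30·2 = 438
C: 28·2 + 28·4 + 21·1 + 16·3 + 31·3 + 30·4 = 450
C has the highest Borda score (450).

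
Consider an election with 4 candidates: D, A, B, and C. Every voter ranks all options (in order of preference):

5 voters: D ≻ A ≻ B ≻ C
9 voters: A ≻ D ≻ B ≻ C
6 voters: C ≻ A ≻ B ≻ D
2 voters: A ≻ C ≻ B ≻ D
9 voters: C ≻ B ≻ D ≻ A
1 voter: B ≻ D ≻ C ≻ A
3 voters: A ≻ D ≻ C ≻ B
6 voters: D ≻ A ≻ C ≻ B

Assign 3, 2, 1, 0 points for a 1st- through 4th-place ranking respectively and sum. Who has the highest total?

D: 5·3 + 9·2 + 6·0 + 2·0 + 9·1 + 1·2 + 3·2 + 6·3 = 68
A: 5·2 + 9·3 + 6·2 + 2·3 + 9·0 + 1·0 + 3·3 + 6·2 = 76
B: 5·1 + 9·1 + 6·1 + 2·1 + 9·2 + 1·3 + 3·0 + 6·0 = 43
C: 5·0 + 9·0 + 6·3 + 2·2 + 9·3 + 1·1 + 3·1 + 6·1 = 59
A has the highest Borda score (76).

A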